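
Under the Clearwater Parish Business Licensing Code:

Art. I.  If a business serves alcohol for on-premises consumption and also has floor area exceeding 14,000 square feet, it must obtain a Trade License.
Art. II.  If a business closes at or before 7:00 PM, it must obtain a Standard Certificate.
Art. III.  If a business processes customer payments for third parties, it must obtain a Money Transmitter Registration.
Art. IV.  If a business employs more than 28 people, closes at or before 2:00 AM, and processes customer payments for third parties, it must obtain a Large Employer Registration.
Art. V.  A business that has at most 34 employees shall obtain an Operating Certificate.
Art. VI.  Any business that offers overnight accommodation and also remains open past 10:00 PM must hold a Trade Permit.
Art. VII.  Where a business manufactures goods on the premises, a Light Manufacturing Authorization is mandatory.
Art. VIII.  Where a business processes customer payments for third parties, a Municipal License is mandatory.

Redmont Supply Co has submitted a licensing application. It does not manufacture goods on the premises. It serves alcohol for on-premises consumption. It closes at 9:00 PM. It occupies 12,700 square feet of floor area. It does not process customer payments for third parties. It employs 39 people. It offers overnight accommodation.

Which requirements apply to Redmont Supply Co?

Art. I. serves alcohol for on-premises consumption; floor area 12,700 square feet ≤ 14,000 square feet → Trade License not required.
Art. II. closes 9:00 PM, after 7:00 PM → Standard Certificate not required.
Art. III. does not process customer payments for third parties → Money Transmitter Registration not required.
Art. IV. employees 39 > 28; closes 9:00 PM, at/before 2:00 AM; does not process customer payments for third parties → Large Employer Registration not required.
Art. V. employees 39 > 34 → Operating Certificate not required.
Art. VI. offers overnight accommodation; closes 9:00 PM, at/before 10:00 PM → Trade Permit not required.
Art. VII. does not manufacture goods on the premises → Light Manufacturing Authorization not required.
Art. VIII. does not process customer payments for third parties → Municipal License not required.

None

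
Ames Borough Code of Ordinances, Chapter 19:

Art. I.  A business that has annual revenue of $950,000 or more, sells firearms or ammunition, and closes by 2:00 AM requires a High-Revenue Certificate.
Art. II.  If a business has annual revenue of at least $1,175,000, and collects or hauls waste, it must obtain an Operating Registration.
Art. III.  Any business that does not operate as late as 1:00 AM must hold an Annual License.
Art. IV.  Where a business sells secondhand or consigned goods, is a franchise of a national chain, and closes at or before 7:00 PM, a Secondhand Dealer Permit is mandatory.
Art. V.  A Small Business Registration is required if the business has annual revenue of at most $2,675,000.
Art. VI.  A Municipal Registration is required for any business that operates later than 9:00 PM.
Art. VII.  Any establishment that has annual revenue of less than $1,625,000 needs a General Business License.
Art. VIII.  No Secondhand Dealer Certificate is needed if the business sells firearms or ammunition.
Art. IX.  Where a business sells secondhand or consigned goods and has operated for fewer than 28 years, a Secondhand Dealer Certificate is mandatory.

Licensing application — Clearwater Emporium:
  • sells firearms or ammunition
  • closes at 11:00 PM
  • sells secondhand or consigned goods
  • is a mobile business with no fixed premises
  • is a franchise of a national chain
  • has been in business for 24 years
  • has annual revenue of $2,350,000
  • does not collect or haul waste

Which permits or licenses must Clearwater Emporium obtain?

Art. I. revenue $2,350,000 ≥ $950,000; sells firearms or ammunition; closes 11:00 PM, at/before 2:00 AM → High-Revenue Certificate required.
Art. II. revenue $2,350,000 ≥ $1,175,000; does not collect or haul waste → Operating Registration not required.
Art. III. closes 11:00 PM, at/before 1:00 AM → Annual License required.
Art. IV. sells secondhand or consigned goods; is a franchise of a national chain; closes 11:00 PM, after 7:00 PM → Secondhand Dealer Permit not required.
Art. V. revenue $2,350,000 ≤ $2,675,000 → Small Business Registration required.
Art. VI. closes 11:00 PM, after 9:00 PM → Municipal Registration required.
Art. VII. revenue $2,350,000 ≥ $1,625,000 → General Business License not required.
Art. VIII. sells firearms or ammunition → exempt from Secondhand Dealer Certificate.
Art. IX. sells secondhand or consigned goods; years in business 24 < 28 → Secondhand Dealer Certificate required.

Annual License, High-Revenue Certificate, Municipal Registration, Small Business Registration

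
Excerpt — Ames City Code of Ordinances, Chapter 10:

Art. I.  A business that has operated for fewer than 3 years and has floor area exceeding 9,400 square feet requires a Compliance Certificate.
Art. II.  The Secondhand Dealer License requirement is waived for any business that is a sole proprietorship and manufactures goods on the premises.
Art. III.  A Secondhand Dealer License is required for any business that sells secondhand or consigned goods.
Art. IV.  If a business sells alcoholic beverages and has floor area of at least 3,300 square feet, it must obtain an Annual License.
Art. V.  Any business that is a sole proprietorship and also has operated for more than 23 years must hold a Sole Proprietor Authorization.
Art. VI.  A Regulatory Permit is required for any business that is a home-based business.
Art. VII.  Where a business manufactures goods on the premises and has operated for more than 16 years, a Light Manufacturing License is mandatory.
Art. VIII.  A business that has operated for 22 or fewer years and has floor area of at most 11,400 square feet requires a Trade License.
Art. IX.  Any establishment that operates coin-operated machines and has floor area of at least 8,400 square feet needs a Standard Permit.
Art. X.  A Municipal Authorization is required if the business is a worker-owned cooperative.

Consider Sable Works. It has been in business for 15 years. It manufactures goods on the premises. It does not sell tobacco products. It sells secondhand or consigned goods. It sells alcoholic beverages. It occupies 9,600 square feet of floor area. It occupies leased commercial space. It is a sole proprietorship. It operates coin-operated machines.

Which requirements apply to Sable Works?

Annual License, Standard Permit, Trade License

Art. I. years in business 15 ≥ 3; floor area 9,600 square feet > 9,400 square feet → Compliance Certificate not required.
Art. II. is a sole proprietorship; manufactures goods on the premises → exempt from Secondhand Dealer License.
Art. III. sells secondhand or consigned goods → Secondhand Dealer License required.
Art. IV. sells alcoholic beverages; floor area 9,600 square feet ≥ 3,300 square feet → Annual License required.
Art. V. is a sole proprietorship; years in business 15 ≤ 23 → Sole Proprietor Authorization not required.
Art. VI. occupies leased commercial space (not: is a home-based business) → Regulatory Permit not required.
Art. VII. manufactures goods on the premises; years in business 15 ≤ 16 → Light Manufacturing License not required.
Art. VIII. years in business 15 ≤ 22; floor area 9,600 square feet ≤ 11,400 square feet → Trade License required.
Art. IX. operates coin-operated machines; floor area 9,600 square feet ≥ 8,400 square feet → Standard Permit required.
Art. X. is a sole proprietorship (not: is a worker-owned cooperative) → Municipal Authorization not required.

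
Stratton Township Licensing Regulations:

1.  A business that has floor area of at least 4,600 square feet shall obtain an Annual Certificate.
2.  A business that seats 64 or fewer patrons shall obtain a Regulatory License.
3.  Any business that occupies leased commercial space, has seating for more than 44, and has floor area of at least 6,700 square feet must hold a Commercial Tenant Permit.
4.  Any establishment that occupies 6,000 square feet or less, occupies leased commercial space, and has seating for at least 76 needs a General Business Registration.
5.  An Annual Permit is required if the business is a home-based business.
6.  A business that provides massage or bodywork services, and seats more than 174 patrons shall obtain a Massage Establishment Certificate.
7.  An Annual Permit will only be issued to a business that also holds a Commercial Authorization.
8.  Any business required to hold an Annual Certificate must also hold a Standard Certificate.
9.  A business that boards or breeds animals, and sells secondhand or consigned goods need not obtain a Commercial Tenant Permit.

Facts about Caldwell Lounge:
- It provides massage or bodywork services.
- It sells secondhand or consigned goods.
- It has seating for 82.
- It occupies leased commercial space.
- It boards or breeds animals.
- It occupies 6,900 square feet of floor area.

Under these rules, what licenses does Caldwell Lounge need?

1. floor area 6,900 square feet ≥ 4,600 square feet → Annual Certificate required.
2. seating 82 > 64 → Regulatory License not required.
3. occupies leased commercial space; seating 82 > 44; floor area 6,900 square feet ≥ 6,700 square feet → Commercial Tenant Permit required.
4. floor area 6,900 square feet > 6,000 square feet; occupies leased commercial space; seating 82 ≥ 76 → General Business Registration not required.
5. occupies leased commercial space (not: is a home-based business) → Annual Permit not required.
6. provides massage or bodywork services; seating 82 ≤ 174 → Massage Establishment Certificate not required.
7. Annual Permit is not required → no effect.
8. Annual Certificate is required → Standard Certificate also required.
9. boards or breeds animals; sells secondhand or consigned goods → exempt from Commercial Tenant Permit.

Annual Certificate, Standard Certificate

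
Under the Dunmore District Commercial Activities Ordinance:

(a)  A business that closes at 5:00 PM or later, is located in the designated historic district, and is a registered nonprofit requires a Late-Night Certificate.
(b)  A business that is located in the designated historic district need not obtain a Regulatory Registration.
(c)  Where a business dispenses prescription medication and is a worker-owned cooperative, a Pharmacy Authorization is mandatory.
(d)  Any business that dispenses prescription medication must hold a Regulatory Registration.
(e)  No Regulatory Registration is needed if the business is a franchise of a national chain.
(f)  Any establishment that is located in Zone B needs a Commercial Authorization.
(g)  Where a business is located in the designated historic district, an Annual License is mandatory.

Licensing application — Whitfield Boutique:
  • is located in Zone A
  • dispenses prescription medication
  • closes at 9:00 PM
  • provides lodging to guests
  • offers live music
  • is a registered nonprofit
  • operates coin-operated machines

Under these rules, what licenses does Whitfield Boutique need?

Regulatory Registration

(a) closes 9:00 PM, after 5:00 PM; is located in Zone A (not: is located in the designated historic district); is a registered nonprofit → Late-Night Certificate not required.
(b) is located in Zone A (not: is located in the designated historic district) → Regulatory Registration exemption does not apply.
(c) dispenses prescription medication; is a registered nonprofit (not: is a worker-owned cooperative) → Pharmacy Authorization not required.
(d) dispenses prescription medication → Regulatory Registration required.
(e) is a registered nonprofit (not: is a franchise of a national chain) → Regulatory Registration exemption does not apply.
(f) is located in Zone A (not: is located in Zone B) → Commercial Authorization not required.
(g) is located in Zone A (not: is located in the designated historic district) → Annual License not required.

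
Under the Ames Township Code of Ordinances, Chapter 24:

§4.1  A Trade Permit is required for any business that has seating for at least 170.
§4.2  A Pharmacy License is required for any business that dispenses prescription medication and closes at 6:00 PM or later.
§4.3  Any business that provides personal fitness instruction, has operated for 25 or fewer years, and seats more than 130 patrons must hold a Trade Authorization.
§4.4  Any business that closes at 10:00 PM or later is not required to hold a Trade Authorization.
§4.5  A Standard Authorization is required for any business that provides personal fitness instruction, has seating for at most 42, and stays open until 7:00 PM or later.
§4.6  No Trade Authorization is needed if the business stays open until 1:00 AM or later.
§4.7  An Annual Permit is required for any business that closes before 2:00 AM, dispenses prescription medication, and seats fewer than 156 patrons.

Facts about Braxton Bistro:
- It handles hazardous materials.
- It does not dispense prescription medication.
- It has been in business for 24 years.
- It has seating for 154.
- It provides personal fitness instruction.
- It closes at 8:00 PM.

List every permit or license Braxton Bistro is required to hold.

§4.1 seating 154 < 170 → Trade Permit not required.
§4.2 does not dispense prescription medication; closes 8:00 PM, after 6:00 PM → Pharmacy License not required.
§4.3 provides personal fitness instruction; years in business 24 ≤ 25; seating 154 > 130 → Trade Authorization required.
§4.4 closes 8:00 PM, at/before 10:00 PM → Trade Authorization exemption does not apply.
§4.5 provides personal fitness instruction; seating 154 > 42; closes 8:00 PM, after 7:00 PM → Standard Authorization not required.
§4.6 closes 8:00 PM, at/before 1:00 AM → Trade Authorization exemption does not apply.
§4.7 closes 8:00 PM, at/before 2:00 AM; does not dispense prescription medication; seating 154 < 156 → Annual Permit not required.

Trade Authorization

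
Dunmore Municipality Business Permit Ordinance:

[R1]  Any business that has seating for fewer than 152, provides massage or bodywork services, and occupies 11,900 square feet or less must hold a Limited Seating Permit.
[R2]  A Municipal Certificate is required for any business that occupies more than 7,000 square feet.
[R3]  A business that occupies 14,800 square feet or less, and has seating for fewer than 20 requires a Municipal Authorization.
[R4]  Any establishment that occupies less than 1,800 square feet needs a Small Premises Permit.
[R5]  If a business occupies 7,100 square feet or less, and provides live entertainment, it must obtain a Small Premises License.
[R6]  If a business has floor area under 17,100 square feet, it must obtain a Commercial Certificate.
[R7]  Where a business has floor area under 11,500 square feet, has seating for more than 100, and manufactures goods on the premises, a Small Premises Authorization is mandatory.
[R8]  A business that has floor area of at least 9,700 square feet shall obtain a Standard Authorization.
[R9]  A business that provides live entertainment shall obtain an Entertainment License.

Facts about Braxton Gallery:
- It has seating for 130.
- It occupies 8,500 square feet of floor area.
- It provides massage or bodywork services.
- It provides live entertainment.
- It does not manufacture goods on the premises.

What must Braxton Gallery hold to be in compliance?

Commercial Certificate, Entertainment License, Limited Seating Permit, Municipal Certificate

[R1] seating 130 < 152; provides massage or bodywork services; floor area 8,500 square feet ≤ 11,900 square feet → Limited Seating Permit required.
[R2] floor area 8,500 square feet > 7,000 square feet → Municipal Certificate required.
[R3] floor area 8,500 square feet ≤ 14,800 square feet; seating 130 ≥ 20 → Municipal Authorization not required.
[R4] floor area 8,500 square feet ≥ 1,800 square feet → Small Premises Permit not required.
[R5] floor area 8,500 square feet > 7,100 square feet; provides live entertainment → Small Premises License not required.
[R6] floor area 8,500 square feet < 17,100 square feet → Commercial Certificate required.
[R7] floor area 8,500 square feet < 11,500 square feet; seating 130 > 100; does not manufacture goods on the premises → Small Premises Authorization not required.
[R8] floor area 8,500 square feet < 9,700 square feet → Standard Authorization not required.
[R9] provides live entertainment → Entertainment License required.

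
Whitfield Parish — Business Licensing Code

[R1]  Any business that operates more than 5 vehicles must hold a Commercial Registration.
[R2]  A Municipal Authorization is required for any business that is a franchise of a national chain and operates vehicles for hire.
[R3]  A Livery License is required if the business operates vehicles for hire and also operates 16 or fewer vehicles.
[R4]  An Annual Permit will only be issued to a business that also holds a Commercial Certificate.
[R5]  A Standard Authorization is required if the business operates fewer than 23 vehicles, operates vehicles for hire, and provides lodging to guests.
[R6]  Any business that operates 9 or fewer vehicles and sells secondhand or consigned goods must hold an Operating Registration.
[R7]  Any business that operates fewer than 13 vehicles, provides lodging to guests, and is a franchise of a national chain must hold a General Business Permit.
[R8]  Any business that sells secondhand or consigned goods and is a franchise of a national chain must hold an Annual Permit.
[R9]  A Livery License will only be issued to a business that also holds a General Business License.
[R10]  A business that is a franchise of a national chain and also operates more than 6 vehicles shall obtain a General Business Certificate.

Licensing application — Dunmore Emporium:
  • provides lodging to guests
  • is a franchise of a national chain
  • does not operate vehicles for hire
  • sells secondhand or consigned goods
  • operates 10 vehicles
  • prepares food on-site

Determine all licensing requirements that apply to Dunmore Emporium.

Annual Permit, Commercial Certificate, Commercial Registration, General Business Certificate, General Business Permit

[R1] vehicles 10 > 5 → Commercial Registration required.
[R2] is a franchise of a national chain; does not operate vehicles for hire → Municipal Authorization not required.
[R3] does not operate vehicles for hire; vehicles 10 ≤ 16 → Livery License not required.
[R4] Annual Permit is required → Commercial Certificate also required.
[R5] vehicles 10 < 23; does not operate vehicles for hire; provides lodging to guests → Standard Authorization not required.
[R6] vehicles 10 > 9; sells secondhand or consigned goods → Operating Registration not required.
[R7] vehicles 10 < 13; provides lodging to guests; is a franchise of a national chain → General Business Permit required.
[R8] sells secondhand or consigned goods; is a franchise of a national chain → Annual Permit required.
[R9] Livery License is not required → no effect.
[R10] is a franchise of a national chain; vehicles 10 > 6 → General Business Certificate required.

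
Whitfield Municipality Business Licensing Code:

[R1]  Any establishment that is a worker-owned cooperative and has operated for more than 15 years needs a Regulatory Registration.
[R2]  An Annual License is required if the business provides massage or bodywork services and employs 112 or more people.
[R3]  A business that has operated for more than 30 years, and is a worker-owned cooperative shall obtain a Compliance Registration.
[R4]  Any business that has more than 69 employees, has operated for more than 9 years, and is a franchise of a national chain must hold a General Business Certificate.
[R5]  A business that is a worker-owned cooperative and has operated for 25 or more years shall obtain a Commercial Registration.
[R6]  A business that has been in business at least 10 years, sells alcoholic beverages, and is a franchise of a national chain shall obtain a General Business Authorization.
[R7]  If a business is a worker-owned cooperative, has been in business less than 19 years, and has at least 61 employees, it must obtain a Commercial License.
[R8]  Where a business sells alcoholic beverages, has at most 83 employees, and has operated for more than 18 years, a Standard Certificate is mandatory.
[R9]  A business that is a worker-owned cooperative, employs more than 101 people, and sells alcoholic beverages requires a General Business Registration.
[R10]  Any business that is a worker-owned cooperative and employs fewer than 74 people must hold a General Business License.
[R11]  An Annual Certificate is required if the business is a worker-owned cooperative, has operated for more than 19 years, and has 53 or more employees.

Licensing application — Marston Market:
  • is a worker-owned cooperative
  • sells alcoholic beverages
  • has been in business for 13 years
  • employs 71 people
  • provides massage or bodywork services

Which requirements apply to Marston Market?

[R1] is a worker-owned cooperative; years in business 13 ≤ 15 → Regulatory Registration not required.
[R2] provides massage or bodywork services; employees 71 < 112 → Annual License not required.
[R3] years in business 13 ≤ 30; is a worker-owned cooperative → Compliance Registration not required.
[R4] employees 71 > 69; years in business 13 > 9; is a worker-owned cooperative (not: is a franchise of a national chain) → General Business Certificate not required.
[R5] is a worker-owned cooperative; years in business 13 < 25 → Commercial Registration not required.
[R6] years in business 13 ≥ 10; sells alcoholic beverages; is a worker-owned cooperative (not: is a franchise of a national chain) → General Business Authorization not required.
[R7] is a worker-owned cooperative; years in business 13 < 19; employees 71 ≥ 61 → Commercial License required.
[R8] sells alcoholic beverages; employees 71 ≤ 83; years in business 13 ≤ 18 → Standard Certificate not required.
[R9] is a worker-owned cooperative; employees 71 ≤ 101; sells alcoholic beverages → General Business Registration not required.
[R10] is a worker-owned cooperative; employees 71 < 74 → General Business License required.
[R11] is a worker-owned cooperative; years in business 13 ≤ 19; employees 71 ≥ 53 → Annual Certificate not required.

Commercial License, General Business License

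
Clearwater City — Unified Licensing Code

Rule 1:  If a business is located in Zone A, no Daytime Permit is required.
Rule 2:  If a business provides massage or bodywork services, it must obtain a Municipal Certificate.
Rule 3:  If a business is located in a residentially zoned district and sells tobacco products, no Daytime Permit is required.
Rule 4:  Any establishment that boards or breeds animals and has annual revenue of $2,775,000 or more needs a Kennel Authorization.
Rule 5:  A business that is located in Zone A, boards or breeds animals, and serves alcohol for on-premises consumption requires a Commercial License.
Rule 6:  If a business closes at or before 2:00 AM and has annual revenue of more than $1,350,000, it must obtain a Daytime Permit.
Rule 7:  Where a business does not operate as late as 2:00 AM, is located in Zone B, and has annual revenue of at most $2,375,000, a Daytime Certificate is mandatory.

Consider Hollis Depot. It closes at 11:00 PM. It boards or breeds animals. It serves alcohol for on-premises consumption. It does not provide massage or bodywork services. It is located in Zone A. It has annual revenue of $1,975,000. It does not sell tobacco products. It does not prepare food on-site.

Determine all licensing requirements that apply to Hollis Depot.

Rule 1: is located in Zone A → exempt from Daytime Permit.
Rule 2: does not provide massage or bodywork services → Municipal Certificate not required.
Rule 3: is located in Zone A (not: is located in a residentially zoned district); does not sell tobacco products → Daytime Permit exemption does not apply.
Rule 4: boards or breeds animals; revenue $1,975,000 < $2,775,000 → Kennel Authorization not required.
Rule 5: is located in Zone A; boards or breeds animals; serves alcohol for on-premises consumption → Commercial License required.
Rule 6: closes 11:00 PM, at/before 2:00 AM; revenue $1,975,000 > $1,350,000 → Daytime Permit required.
Rule 7: closes 11:00 PM, at/before 2:00 AM; is located in Zone A (not: is located in Zone B); revenue $1,975,000 ≤ $2,375,000 → Daytime Certificate not required.

Commercial License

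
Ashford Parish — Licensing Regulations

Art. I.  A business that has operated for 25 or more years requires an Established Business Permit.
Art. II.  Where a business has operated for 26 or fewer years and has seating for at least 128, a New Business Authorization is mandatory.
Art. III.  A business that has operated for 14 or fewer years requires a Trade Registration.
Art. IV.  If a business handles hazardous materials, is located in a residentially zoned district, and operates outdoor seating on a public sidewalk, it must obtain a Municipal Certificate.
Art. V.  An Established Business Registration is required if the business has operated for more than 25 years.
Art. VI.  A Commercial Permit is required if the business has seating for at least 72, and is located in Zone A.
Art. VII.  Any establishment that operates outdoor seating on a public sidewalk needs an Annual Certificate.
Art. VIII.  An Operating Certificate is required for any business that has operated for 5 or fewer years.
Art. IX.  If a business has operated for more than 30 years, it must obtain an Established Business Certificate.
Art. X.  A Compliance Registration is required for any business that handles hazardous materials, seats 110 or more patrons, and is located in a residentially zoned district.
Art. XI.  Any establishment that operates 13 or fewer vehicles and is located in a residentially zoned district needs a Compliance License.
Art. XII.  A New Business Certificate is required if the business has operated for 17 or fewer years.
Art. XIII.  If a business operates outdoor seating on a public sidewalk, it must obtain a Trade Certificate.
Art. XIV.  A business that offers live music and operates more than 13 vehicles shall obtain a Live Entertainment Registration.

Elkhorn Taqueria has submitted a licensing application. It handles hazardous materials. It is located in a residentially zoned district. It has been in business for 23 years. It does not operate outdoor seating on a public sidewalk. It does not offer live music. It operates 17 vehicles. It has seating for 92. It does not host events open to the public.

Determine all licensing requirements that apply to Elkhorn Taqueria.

Art. I. years in business 23 < 25 → Established Business Permit not required.
Art. II. years in business 23 ≤ 26; seating 92 < 128 → New Business Authorization not required.
Art. III. years in business 23 > 14 → Trade Registration not required.
Art. IV. handles hazardous materials; is located in a residentially zoned district; does not operate outdoor seating on a public sidewalk → Municipal Certificate not required.
Art. V. years in business 23 ≤ 25 → Established Business Registration not required.
Art. VI. seating 92 ≥ 72; is located in a residentially zoned district (not: is located in Zone A) → Commercial Permit not required.
Art. VII. does not operate outdoor seating on a public sidewalk → Annual Certificate not required.
Art. VIII. years in business 23 > 5 → Operating Certificate not required.
Art. IX. years in business 23 ≤ 30 → Established Business Certificate not required.
Art. X. handles hazardous materials; seating 92 < 110; is located in a residentially zoned district → Compliance Registration not required.
Art. XI. vehicles 17 > 13; is located in a residentially zoned district → Compliance License not required.
Art. XII. years in business 23 > 17 → New Business Certificate not required.
Art. XIII. does not operate outdoor seating on a public sidewalk → Trade Certificate not required.
Art. XIV. does not offer live music; vehicles 17 > 13 → Live Entertainment Registration not required.

None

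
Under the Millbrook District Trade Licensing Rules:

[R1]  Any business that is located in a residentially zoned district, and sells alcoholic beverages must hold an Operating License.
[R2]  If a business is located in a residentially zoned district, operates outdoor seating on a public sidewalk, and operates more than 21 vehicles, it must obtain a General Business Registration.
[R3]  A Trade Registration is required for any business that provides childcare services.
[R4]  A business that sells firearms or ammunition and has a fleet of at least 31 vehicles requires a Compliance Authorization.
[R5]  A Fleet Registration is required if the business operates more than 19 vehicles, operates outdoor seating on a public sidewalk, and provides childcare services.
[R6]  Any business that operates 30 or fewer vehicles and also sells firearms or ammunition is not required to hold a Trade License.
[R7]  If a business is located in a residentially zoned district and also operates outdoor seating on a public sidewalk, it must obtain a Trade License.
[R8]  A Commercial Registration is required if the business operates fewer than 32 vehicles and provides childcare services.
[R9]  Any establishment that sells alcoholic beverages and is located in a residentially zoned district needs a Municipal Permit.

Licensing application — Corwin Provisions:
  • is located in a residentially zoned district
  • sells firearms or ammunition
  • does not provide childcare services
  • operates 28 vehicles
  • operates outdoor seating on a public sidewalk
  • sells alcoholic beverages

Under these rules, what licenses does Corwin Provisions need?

General Business Registration, Municipal Permit, Operating License

[R1] is located in a residentially zoned district; sells alcoholic beverages → Operating License required.
[R2] is located in a residentially zoned district; operates outdoor seating on a public sidewalk; vehicles 28 > 21 → General Business Registration required.
[R3] does not provide childcare services → Trade Registration not required.
[R4] sells firearms or ammunition; vehicles 28 < 31 → Compliance Authorization not required.
[R5] vehicles 28 > 19; operates outdoor seating on a public sidewalk; does not provide childcare services → Fleet Registration not required.
[R6] vehicles 28 ≤ 30; sells firearms or ammunition → exempt from Trade License.
[R7] is located in a residentially zoned district; operates outdoor seating on a public sidewalk → Trade License required.
[R8] vehicles 28 < 32; does not provide childcare services → Commercial Registration not required.
[R9] sells alcoholic beverages; is located in a residentially zoned district → Municipal Permit required.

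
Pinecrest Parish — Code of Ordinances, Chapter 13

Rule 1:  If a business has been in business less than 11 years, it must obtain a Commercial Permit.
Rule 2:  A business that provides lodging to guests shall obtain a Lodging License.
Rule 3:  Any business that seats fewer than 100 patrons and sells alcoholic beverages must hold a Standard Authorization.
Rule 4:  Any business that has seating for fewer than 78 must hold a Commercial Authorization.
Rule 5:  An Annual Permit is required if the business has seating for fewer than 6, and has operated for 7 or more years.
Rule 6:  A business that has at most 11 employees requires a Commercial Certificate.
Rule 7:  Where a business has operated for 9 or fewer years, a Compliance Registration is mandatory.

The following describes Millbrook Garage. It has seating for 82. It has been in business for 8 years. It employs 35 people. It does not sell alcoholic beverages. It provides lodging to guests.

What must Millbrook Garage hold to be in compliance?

Rule 1: years in business 8 < 11 → Commercial Permit required.
Rule 2: provides lodging to guests → Lodging License required.
Rule 3: seating 82 < 100; does not sell alcoholic beverages → Standard Authorization not required.
Rule 4: seating 82 ≥ 78 → Commercial Authorization not required.
Rule 5: seating 82 ≥ 6; years in business 8 ≥ 7 → Annual Permit not required.
Rule 6: employees 35 > 11 → Commercial Certificate not required.
Rule 7: years in business 8 ≤ 9 → Compliance Registration required.

Commercial Permit, Compliance Registration, Lodging License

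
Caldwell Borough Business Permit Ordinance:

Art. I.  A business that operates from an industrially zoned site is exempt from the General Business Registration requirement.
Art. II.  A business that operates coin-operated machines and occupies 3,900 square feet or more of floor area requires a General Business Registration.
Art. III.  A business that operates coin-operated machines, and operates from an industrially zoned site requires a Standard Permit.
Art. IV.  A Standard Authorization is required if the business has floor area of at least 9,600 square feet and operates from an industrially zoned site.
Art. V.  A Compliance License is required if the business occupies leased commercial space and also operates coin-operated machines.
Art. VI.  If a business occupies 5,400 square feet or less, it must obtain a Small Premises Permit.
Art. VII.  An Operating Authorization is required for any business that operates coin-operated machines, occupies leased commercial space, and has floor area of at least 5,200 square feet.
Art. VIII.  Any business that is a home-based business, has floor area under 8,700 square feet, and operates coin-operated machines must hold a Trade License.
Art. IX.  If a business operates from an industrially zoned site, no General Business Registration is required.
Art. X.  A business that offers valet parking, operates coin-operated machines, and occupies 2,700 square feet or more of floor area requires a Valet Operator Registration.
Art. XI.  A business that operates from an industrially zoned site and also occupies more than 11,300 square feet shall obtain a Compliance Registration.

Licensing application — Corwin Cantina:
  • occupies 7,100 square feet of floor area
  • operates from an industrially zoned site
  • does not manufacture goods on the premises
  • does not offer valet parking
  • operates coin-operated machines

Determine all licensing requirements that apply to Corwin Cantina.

Art. I. operates from an industrially zoned site → exempt from General Business Registration.
Art. II. operates coin-operated machines; floor area 7,100 square feet ≥ 3,900 square feet → General Business Registration required.
Art. III. operates coin-operated machines; operates from an industrially zoned site → Standard Permit required.
Art. IV. floor area 7,100 square feet < 9,600 square feet; operates from an industrially zoned site → Standard Authorization not required.
Art. V. operates from an industrially zoned site (not: occupies leased commercial space); operates coin-operated machines → Compliance License not required.
Art. VI. floor area 7,100 square feet > 5,400 square feet → Small Premises Permit not required.
Art. VII. operates coin-operated machines; operates from an industrially zoned site (not: occupies leased commercial space); floor area 7,100 square feet ≥ 5,200 square feet → Operating Authorization not required.
Art. VIII. operates from an industrially zoned site (not: is a home-based business); floor area 7,100 square feet < 8,700 square feet; operates coin-operated machines → Trade License not required.
Art. IX. operates from an industrially zoned site → exempt from General Business Registration.
Art. X. does not offer valet parking; operates coin-operated machines; floor area 7,100 square feet ≥ 2,700 square feet → Valet Operator Registration not required.
Art. XI. operates from an industrially zoned site; floor area 7,100 square feet ≤ 11,300 square feet → Compliance Registration not required.

Standard Permit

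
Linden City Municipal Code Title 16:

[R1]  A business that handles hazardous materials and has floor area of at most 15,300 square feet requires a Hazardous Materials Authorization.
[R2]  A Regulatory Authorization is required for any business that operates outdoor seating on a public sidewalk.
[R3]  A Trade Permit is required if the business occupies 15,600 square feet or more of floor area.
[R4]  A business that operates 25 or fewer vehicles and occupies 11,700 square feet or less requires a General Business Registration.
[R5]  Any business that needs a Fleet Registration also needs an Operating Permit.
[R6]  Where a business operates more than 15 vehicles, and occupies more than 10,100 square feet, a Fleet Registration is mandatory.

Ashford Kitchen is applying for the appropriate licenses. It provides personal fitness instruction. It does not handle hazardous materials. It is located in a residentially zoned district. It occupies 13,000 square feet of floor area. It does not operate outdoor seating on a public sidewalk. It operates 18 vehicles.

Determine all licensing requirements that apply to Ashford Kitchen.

[R1] does not handle hazardous materials; floor area 13,000 square feet ≤ 15,300 square feet → Hazardous Materials Authorization not required.
[R2] does not operate outdoor seating on a public sidewalk → Regulatory Authorization not required.
[R3] floor area 13,000 square feet < 15,600 square feet → Trade Permit not required.
[R4] vehicles 18 ≤ 25; floor area 13,000 square feet > 11,700 square feet → General Business Registration not required.
[R5] Fleet Registration is required → Operating Permit also required.
[R6] vehicles 18 > 15; floor area 13,000 square feet > 10,100 square feet → Fleet Registration required.

Fleet Registration, Operating Permit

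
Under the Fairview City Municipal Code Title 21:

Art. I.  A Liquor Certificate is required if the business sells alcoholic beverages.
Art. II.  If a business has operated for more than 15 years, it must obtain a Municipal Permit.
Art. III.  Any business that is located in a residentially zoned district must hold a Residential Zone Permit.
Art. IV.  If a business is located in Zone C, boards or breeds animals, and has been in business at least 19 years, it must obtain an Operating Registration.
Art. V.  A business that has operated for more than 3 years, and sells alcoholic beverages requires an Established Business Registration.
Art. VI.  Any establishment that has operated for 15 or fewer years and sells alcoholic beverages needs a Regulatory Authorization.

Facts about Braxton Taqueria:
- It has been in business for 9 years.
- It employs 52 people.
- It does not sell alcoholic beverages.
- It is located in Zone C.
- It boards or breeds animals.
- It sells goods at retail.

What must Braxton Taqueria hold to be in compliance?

None

Art. I. does not sell alcoholic beverages → Liquor Certificate not required.
Art. II. years in business 9 ≤ 15 → Municipal Permit not required.
Art. III. is located in Zone C (not: is located in a residentially zoned district) → Residential Zone Permit not required.
Art. IV. is located in Zone C; boards or breeds animals; years in business 9 < 19 → Operating Registration not required.
Art. V. years in business 9 > 3; does not sell alcoholic beverages → Established Business Registration not required.
Art. VI. years in business 9 ≤ 15; does not sell alcoholic beverages → Regulatory Authorization not required.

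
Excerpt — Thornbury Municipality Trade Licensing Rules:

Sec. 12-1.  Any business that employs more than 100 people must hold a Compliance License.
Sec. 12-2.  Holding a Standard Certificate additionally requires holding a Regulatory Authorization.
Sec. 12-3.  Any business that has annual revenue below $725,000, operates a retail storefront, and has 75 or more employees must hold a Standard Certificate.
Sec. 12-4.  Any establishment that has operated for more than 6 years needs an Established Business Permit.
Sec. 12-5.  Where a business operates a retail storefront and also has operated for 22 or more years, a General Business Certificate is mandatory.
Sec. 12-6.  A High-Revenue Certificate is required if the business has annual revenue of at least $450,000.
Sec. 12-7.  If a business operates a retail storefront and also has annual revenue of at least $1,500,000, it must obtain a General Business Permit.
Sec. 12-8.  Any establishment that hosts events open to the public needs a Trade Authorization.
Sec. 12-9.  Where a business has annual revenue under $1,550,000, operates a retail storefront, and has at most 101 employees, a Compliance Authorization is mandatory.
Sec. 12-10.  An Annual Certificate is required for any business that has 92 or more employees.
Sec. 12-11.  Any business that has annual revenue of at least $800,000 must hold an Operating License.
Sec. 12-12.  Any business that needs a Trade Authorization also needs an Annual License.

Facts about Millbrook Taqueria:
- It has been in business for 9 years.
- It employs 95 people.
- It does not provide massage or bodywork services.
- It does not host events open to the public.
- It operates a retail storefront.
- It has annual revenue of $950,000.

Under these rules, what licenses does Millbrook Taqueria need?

Sec. 12-1. employees 95 ≤ 100 → Compliance License not required.
Sec. 12-2. Standard Certificate is not required → no effect.
Sec. 12-3. revenue $950,000 ≥ $725,000; operates a retail storefront; employees 95 ≥ 75 → Standard Certificate not required.
Sec. 12-4. years in business 9 > 6 → Established Business Permit required.
Sec. 12-5. operates a retail storefront; years in business 9 < 22 → General Business Certificate not required.
Sec. 12-6. revenue $950,000 ≥ $450,000 → High-Revenue Certificate required.
Sec. 12-7. operates a retail storefront; revenue $950,000 < $1,500,000 → General Business Permit not required.
Sec. 12-8. does not host events open to the public → Trade Authorization not required.
Sec. 12-9. revenue $950,000 < $1,550,000; operates a retail storefront; employees 95 ≤ 101 → Compliance Authorization required.
Sec. 12-10. employees 95 ≥ 92 → Annual Certificate required.
Sec. 12-11. revenue $950,000 ≥ $800,000 → Operating License required.
Sec. 12-12. Trade Authorization is not required → no effect.

Annual Certificate, Compliance Authorization, Established Business Permit, High-Revenue Certificate, Operating License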